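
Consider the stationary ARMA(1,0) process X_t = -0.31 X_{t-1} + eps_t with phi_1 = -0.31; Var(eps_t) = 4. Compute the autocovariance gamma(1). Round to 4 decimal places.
\gamma(1) = -1.3718

Multiply the model equation by X_{t-k} and take expectations. With theta_0 = psi_0 = 1 and psi_j the MA(infinity) weights, this gives
  gamma(k) - sum_i phi_i gamma(k-i) = c_k,
  c_k = sigma^2 * sum_{j=k..q} theta_j psi_{j-k}   (c_k = 0 for k > q),
using gamma(-m) = gamma(m).
Pure AR (q = 0): c_0 = sigma^2 = 4, c_k = 0 for k >= 1.
Equations for k = 0 and k = 1 (AR order 1):
  gamma(0) = phi_1 gamma(1) + c_0
  gamma(1) = phi_1 gamma(0) + c_1
Substituting the second into the first: gamma(0) (1 - phi_1^2) = c_0 + phi_1 c_1, so
  gamma(0) = c_0 / (1 - phi_1^2) = 4 / (1 - (-0.31)^2) = 4 / 0.9039 = 4.425268.
  gamma(1) = phi_1 gamma(0) = (-0.31)(4.425268) = -1.371833.
Therefore gamma(1) = -1.3718 (to 4 decimal places).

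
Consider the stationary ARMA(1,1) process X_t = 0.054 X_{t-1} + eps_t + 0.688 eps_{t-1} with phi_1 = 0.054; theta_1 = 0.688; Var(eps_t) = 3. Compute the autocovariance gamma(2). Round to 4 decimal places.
\gamma(2) = 0.1250

Multiply the model equation by X_{t-k} and take expectations. With theta_0 = psi_0 = 1 and psi_j the MA(infinity) weights, this gives
  gamma(k) - sum_i phi_i gamma(k-i) = c_k,
  c_k = sigma^2 * sum_{j=k..q} theta_j psi_{j-k}   (c_k = 0 for k > q),
using gamma(-m) = gamma(m).
psi-weights needed (psi_j = theta_j + sum_i phi_i psi_{j-i}):
  psi_1 = theta_1 + phi_1 = 0.688 + (0.054) = 0.742
Right-hand sides:
  c_0 = sigma^2 (1 + theta_1 psi_1) = 3 * (1 + (0.688)(0.742)) = 3 * 1.510496 = 4.531488
  c_1 = sigma^2 theta_1 = 3 * (0.688) = 2.064
  c_2 = 0
Equations for k = 0 and k = 1 (AR order 1):
  gamma(0) = phi_1 gamma(1) + c_0
  gamma(1) = phi_1 gamma(0) + c_1
Substituting the second into the first: gamma(0) (1 - phi_1^2) = c_0 + phi_1 c_1, so
  gamma(0) = (c_0 + phi_1 c_1) / (1 - phi_1^2) = (4.531488 + (0.054)(2.064)) / (1 - (0.054)^2) = 4.642944 / 0.997084 = 4.656522.
  gamma(1) = phi_1 gamma(0) + c_1 = (0.054)(4.656522) + (2.064) = 2.315452.
For k = 2 (> q): gamma(2) = phi_1 gamma(1) = (0.054)(2.315452) = 0.125034.
Therefore gamma(2) = 0.1250 (to 4 decimal places).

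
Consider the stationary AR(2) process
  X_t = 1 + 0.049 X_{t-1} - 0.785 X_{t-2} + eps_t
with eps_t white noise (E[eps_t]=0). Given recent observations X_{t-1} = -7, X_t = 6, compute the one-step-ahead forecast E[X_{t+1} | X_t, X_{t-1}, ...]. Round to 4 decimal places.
E[X_{t+1} \mid \mathcal F_t] = 6.7890

For an AR(p) model X_t = c + sum_i phi_i X_{t-i} + eps_t, the
one-step-ahead conditional mean is
  E[X_{t+1} | X_t, ...] = c + sum_i phi_i X_{t+1-i}.
Substitute known values:
  E[X_{t+1} | ...] = 1 + (0.049) * (6) + (-0.785) * (-7)
                   = 6.7890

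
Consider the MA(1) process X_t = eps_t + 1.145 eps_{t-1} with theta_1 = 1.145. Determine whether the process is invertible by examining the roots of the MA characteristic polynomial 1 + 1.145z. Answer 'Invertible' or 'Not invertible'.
\text{Not invertible}

The MA(q) characteristic polynomial is P(z) = 1 + 1.145z.
Invertibility requires all roots to lie outside the unit circle, i.e. |z| > 1 for every root.
This is linear in z: 1 + (1.145) z = 0  =>  z = -1/(1.145) = -0.873362,  |z| = 0.873362.
Moduli of all roots: 0.8734.
All moduli strictly greater than 1? No.
Verdict: Not invertible.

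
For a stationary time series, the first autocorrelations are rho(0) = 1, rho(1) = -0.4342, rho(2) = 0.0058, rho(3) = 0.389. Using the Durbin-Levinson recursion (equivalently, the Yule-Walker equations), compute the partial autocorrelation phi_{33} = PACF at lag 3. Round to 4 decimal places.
\phi_{33} = 0.3821

The PACF at lag k is phi_{kk}, the last component of the solution
to the Yule-Walker system G_k phi = r_k where
  (G_k)_{ij} = rho(|i - j|), (r_k)_i = rho(i), i,j = 1..k.
Equivalently, Durbin-Levinson gives phi_{kk} iteratively:
  phi_{11} = rho(1)
  phi_{kk} = [rho(k) - sum_{j=1..k-1} phi_{k-1,j} rho(k-j)]
            / [1 - sum_{j=1..k-1} phi_{k-1,j} rho(j)],
  phi_{k,j} = phi_{k-1,j} - phi_{kk} phi_{k-1,k-j},  j = 1..k-1.
Step k = 1:
  phi_11 = rho(1) = -0.4342.
Step k = 2:
  phi_22 = [rho(2) - phi_11 rho(1)] / [1 - phi_11 rho(1)] = [0.0058 - (-0.4342)(-0.4342)] / [1 - (-0.4342)(-0.4342)]
         = -0.18272964 / 0.81147036 = -0.225183.
  Update: phi_21 = phi_11 - phi_22 phi_11 = -0.4342 - (-0.225183)(-0.4342) = -0.531975.
Step k = 3:
  phi_33 = [rho(3) - phi_21 rho(2) - phi_22 rho(1)] / [1 - phi_21 rho(1) - phi_22 rho(2)]
    numerator   = 0.389 - (-0.531975)(0.0058) - (-0.225183)(-0.4342) = 0.29431083
    denominator = 1 - (-0.531975)(-0.4342) - (-0.225183)(0.0058) = 0.77032268
  phi_33 = 0.29431083 / 0.77032268 = 0.3821.
Therefore phi_{33} = 0.3821.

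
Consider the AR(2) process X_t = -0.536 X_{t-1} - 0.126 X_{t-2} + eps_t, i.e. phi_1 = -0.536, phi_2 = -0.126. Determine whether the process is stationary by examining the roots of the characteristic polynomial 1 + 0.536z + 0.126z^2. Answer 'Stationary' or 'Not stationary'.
\text{Stationary}

The AR(p) characteristic polynomial is P(z) = 1 + 0.536z + 0.126z^2.
Stationarity requires all roots to lie outside the unit circle, i.e. |z| > 1 for every root.
Set 1 + (0.536) z + (0.126) z^2 = 0, i.e. a z^2 + b z + c = 0 with a = 0.126, b = 0.536, c = 1.
Discriminant D = b^2 - 4ac = (0.536)^2 - 4*(0.126)*1 = 0.287296 - (0.504) = -0.216704.
D < 0, so the roots are the complex-conjugate pair z = (-b +/- i sqrt(-D)) / (2a) = -2.127 +/- 1.8473i.
For a conjugate pair |z|^2 = z * conj(z) = (product of roots) = c/a = 1/(0.126) = 7.936508, so |z| = sqrt(7.936508) = 2.8172 for both roots.
Moduli of all roots: 2.8172, 2.8172.
All moduli strictly greater than 1? Yes.
Verdict: Stationary.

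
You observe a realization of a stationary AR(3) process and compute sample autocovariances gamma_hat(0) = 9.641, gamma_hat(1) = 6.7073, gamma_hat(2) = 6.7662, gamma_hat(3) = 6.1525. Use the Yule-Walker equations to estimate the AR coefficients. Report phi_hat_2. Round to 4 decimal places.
\hat\phi_{2} = 0.3630

The Yule-Walker equations for an AR(p) process read, in matrix form,
  Gamma_p phi = r_p,   with   (Gamma_p)_{ij} = gamma(|i - j|),
                       (r_p)_i = gamma(i),   i,j = 1..p.
Substitute the sample gammas (Toeplitz matrix and right-hand side of size 3):
  Gamma_p = [[9.641, 6.7073, 6.7662], [6.7073, 9.641, 6.7073], [6.7662, 6.7073, 9.641]]
  r_p     = [6.7073, 6.7662, 6.1525]
Written out (R1..R3):
  (R1) 9.641 phi_1 + 6.7073 phi_2 + 6.7662 phi_3 = 6.7073
  (R2) 6.7073 phi_1 + 9.641 phi_2 + 6.7073 phi_3 = 6.7662
  (R3) 6.7662 phi_1 + 6.7073 phi_2 + 9.641 phi_3 = 6.1525
Gaussian elimination:
  R2 <- R2 - (6.7073/9.641) R1 = R2 - (0.695706) R1:  4.974692 phi_2 + 2.000015 phi_3 = 2.099892
  R3 <- R3 - (6.7662/9.641) R1 = R3 - (0.701815) R1:  2.000015 phi_2 + 4.892378 phi_3 = 1.445215
  R3 <- R3 - (2.000015/4.974692) R2 = R3 - (0.402038) R2:  4.088296 phi_3 = 0.600979
Back-substitution:
  phi_hat_3 = 0.600979 / 4.088296 = 0.147
  phi_hat_2 = (2.099892 - (2.000015)(0.147)) / 4.974692 = 0.363015
  phi_hat_1 = (6.7073 - (6.7073)(0.363015) - (6.7662)(0.147)) / 9.641 = 0.339987
So phi_hat = [0.3400, 0.3630, 0.1470].
Therefore phi_hat_2 = 0.3630.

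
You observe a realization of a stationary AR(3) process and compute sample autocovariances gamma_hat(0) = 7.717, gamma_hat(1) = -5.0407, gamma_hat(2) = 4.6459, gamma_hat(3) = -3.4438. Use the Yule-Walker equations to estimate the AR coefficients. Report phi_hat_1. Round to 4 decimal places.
\hat\phi_{1} = -0.4690

The Yule-Walker equations for an AR(p) process read, in matrix form,
  Gamma_p phi = r_p,   with   (Gamma_p)_{ij} = gamma(|i - j|),
                       (r_p)_i = gamma(i),   i,j = 1..p.
Substitute the sample gammas (Toeplitz matrix and right-hand side of size 3):
  Gamma_p = [[7.717, -5.0407, 4.6459], [-5.0407, 7.717, -5.0407], [4.6459, -5.0407, 7.717]]
  r_p     = [-5.0407, 4.6459, -3.4438]
Written out (R1..R3):
  (R1) 7.717 phi_1 - 5.0407 phi_2 + 4.6459 phi_3 = -5.0407
  (R2) -5.0407 phi_1 + 7.717 phi_2 - 5.0407 phi_3 = 4.6459
  (R3) 4.6459 phi_1 - 5.0407 phi_2 + 7.717 phi_3 = -3.4438
Gaussian elimination:
  R2 <- R2 - (-5.0407/7.717) R1 = R2 - (-0.653194) R1:  4.424444 phi_2 - 2.006025 phi_3 = 1.353344
  R3 <- R3 - (4.6459/7.717) R1 = R3 - (0.602034) R1:  -2.006025 phi_2 + 4.920008 phi_3 = -0.409125
  R3 <- R3 - (-2.006025/4.424444) R2 = R3 - (-0.453396) R2:  4.010485 phi_3 = 0.204476
Back-substitution:
  phi_hat_3 = 0.204476 / 4.010485 = 0.050985
  phi_hat_2 = (1.353344 - (-2.006025)(0.050985)) / 4.424444 = 0.328995
  phi_hat_1 = (-5.0407 - (-5.0407)(0.328995) - (4.6459)(0.050985)) / 7.717 = -0.468991
So phi_hat = [-0.4690, 0.3290, 0.0510].
Therefore phi_hat_1 = -0.4690.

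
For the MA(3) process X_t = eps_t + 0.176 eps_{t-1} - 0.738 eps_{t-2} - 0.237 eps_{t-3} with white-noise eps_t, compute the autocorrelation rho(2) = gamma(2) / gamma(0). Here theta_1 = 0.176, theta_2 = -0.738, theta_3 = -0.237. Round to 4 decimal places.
\rho(2) = -0.4778

For an MA(q) process with theta_0 = 1, the autocovariance is
  gamma(k) = sigma^2 * sum_{i=0..q-k} theta_i * theta_{i+k},
and rho(k) = gamma(k) / gamma(0). Sigma^2 cancels.
  numerator   = (1)*(-0.738) + (0.176)*(-0.237) = -0.779712.
  denominator = (1)^2 + (0.176)^2 + (-0.738)^2 + (-0.237)^2 = 1.631789.
  rho(2) = -0.779712 / 1.631789 = -0.4778.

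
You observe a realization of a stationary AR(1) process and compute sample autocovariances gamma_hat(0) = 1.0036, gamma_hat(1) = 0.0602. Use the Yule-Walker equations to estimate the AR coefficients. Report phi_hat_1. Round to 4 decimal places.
\hat\phi_{1} = 0.0600

The Yule-Walker equations for an AR(p) process read, in matrix form,
  Gamma_p phi = r_p,   with   (Gamma_p)_{ij} = gamma(|i - j|),
                       (r_p)_i = gamma(i),   i,j = 1..p.
Substitute the sample gammas (Toeplitz matrix and right-hand side of size 1):
  Gamma_p = [[1.0036]]
  r_p     = [0.0602]
With p = 1 this is the single equation gamma(0) phi_1 = gamma(1):
  phi_hat_1 = gamma(1) / gamma(0) = 0.0602 / 1.0036 = 0.0600.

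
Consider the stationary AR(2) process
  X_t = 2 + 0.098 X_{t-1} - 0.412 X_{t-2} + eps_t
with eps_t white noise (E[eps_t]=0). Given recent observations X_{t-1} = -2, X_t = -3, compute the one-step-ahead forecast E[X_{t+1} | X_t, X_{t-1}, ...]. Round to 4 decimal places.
E[X_{t+1} \mid \mathcal F_t] = 2.5300

For an AR(p) model X_t = c + sum_i phi_i X_{t-i} + eps_t, the
one-step-ahead conditional mean is
  E[X_{t+1} | X_t, ...] = c + sum_i phi_i X_{t+1-i}.
Substitute known values:
  E[X_{t+1} | ...] = 2 + (0.098) * (-3) + (-0.412) * (-2)
                   = 2.5300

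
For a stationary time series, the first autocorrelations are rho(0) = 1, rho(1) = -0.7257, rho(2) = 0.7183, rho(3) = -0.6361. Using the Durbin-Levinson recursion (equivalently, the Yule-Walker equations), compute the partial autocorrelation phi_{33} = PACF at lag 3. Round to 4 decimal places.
\phi_{33} = -0.0810

The PACF at lag k is phi_{kk}, the last component of the solution
to the Yule-Walker system G_k phi = r_k where
  (G_k)_{ij} = rho(|i - j|), (r_k)_i = rho(i), i,j = 1..k.
Equivalently, Durbin-Levinson gives phi_{kk} iteratively:
  phi_{11} = rho(1)
  phi_{kk} = [rho(k) - sum_{j=1..k-1} phi_{k-1,j} rho(k-j)]
            / [1 - sum_{j=1..k-1} phi_{k-1,j} rho(j)],
  phi_{k,j} = phi_{k-1,j} - phi_{kk} phi_{k-1,k-j},  j = 1..k-1.
Step k = 1:
  phi_11 = rho(1) = -0.7257.
Step k = 2:
  phi_22 = [rho(2) - phi_11 rho(1)] / [1 - phi_11 rho(1)] = [0.7183 - (-0.7257)(-0.7257)] / [1 - (-0.7257)(-0.7257)]
         = 0.19165951 / 0.47335951 = 0.404892.
  Update: phi_21 = phi_11 - phi_22 phi_11 = -0.7257 - (0.404892)(-0.7257) = -0.43187.
Step k = 3:
  phi_33 = [rho(3) - phi_21 rho(2) - phi_22 rho(1)] / [1 - phi_21 rho(1) - phi_22 rho(2)]
    numerator   = -0.6361 - (-0.43187)(0.7183) - (0.404892)(-0.7257) = -0.03205773
    denominator = 1 - (-0.43187)(-0.7257) - (0.404892)(0.7183) = 0.3957581
  phi_33 = -0.03205773 / 0.3957581 = -0.081.
Therefore phi_{33} = -0.0810.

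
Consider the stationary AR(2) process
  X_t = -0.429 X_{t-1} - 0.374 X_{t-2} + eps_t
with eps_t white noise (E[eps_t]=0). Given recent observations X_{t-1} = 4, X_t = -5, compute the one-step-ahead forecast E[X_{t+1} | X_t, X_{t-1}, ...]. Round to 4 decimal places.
E[X_{t+1} \mid \mathcal F_t] = 0.6490

For an AR(p) model X_t = c + sum_i phi_i X_{t-i} + eps_t, the
one-step-ahead conditional mean is
  E[X_{t+1} | X_t, ...] = c + sum_i phi_i X_{t+1-i}.
Substitute known values:
  E[X_{t+1} | ...] = (-0.429) * (-5) + (-0.374) * (4)
                   = 0.6490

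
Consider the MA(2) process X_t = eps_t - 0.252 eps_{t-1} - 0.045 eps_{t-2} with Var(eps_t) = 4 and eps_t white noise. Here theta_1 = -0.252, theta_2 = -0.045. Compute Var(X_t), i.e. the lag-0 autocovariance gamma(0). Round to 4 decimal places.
\gamma(0) = 4.2621

For an MA(q) process X_t = eps_t + sum_i theta_i eps_{t-i} with
Var(eps_t) = sigma^2, the variance is
  gamma(0) = sigma^2 * (1 + sum_i theta_i^2).
  sum_i theta_i^2 = (-0.252)^2 + (-0.045)^2 = 0.063504 + 0.002025 = 0.065529.
  gamma(0) = 4 * (1 + 0.065529) = 4 * 1.065529 = 4.262116, which rounds to 4.2621.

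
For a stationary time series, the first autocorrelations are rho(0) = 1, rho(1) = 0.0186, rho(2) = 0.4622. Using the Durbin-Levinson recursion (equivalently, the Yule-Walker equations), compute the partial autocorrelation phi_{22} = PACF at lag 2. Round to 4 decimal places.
\phi_{22} = 0.4620

The PACF at lag k is phi_{kk}, the last component of the solution
to the Yule-Walker system G_k phi = r_k where
  (G_k)_{ij} = rho(|i - j|), (r_k)_i = rho(i), i,j = 1..k.
Equivalently, Durbin-Levinson gives phi_{kk} iteratively:
  phi_{11} = rho(1)
  phi_{kk} = [rho(k) - sum_{j=1..k-1} phi_{k-1,j} rho(k-j)]
            / [1 - sum_{j=1..k-1} phi_{k-1,j} rho(j)],
  phi_{k,j} = phi_{k-1,j} - phi_{kk} phi_{k-1,k-j},  j = 1..k-1.
Step k = 1:
  phi_11 = rho(1) = 0.0186.
Step k = 2:
  phi_22 = [rho(2) - phi_11 rho(1)] / [1 - phi_11 rho(1)] = [0.4622 - (0.0186)(0.0186)] / [1 - (0.0186)(0.0186)]
         = 0.46185404 / 0.99965404 = 0.462.
Therefore phi_{22} = 0.4620.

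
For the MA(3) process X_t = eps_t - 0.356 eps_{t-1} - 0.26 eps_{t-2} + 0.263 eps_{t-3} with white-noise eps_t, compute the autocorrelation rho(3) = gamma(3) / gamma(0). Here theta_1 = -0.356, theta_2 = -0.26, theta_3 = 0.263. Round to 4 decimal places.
\rho(3) = 0.2082

For an MA(q) process with theta_0 = 1, the autocovariance is
  gamma(k) = sigma^2 * sum_{i=0..q-k} theta_i * theta_{i+k},
and rho(k) = gamma(k) / gamma(0). Sigma^2 cancels.
  numerator   = (1)*(0.263) = 0.263.
  denominator = (1)^2 + (-0.356)^2 + (-0.26)^2 + (0.263)^2 = 1.263505.
  rho(3) = 0.263 / 1.263505 = 0.2082.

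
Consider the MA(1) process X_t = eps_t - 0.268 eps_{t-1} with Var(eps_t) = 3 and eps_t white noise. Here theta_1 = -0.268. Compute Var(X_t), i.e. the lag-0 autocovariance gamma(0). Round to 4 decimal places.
\gamma(0) = 3.2155

For an MA(q) process X_t = eps_t + sum_i theta_i eps_{t-i} with
Var(eps_t) = sigma^2, the variance is
  gamma(0) = sigma^2 * (1 + sum_i theta_i^2).
  sum_i theta_i^2 = (-0.268)^2 = 0.071824.
  gamma(0) = 3 * (1 + 0.071824) = 3 * 1.071824 = 3.215472, which rounds to 3.2155.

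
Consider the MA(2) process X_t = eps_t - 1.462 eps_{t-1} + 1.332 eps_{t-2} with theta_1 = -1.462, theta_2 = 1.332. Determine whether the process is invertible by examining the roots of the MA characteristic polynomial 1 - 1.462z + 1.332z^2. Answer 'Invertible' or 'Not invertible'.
\text{Not invertible}

The MA(q) characteristic polynomial is P(z) = 1 - 1.462z + 1.332z^2.
Invertibility requires all roots to lie outside the unit circle, i.e. |z| > 1 for every root.
Set 1 + (-1.462) z + (1.332) z^2 = 0, i.e. a z^2 + b z + c = 0 with a = 1.332, b = -1.462, c = 1.
Discriminant D = b^2 - 4ac = (-1.462)^2 - 4*(1.332)*1 = 2.137444 - (5.328) = -3.190556.
D < 0, so the roots are the complex-conjugate pair z = (-b +/- i sqrt(-D)) / (2a) = 0.5488 +/- 0.6705i.
For a conjugate pair |z|^2 = z * conj(z) = (product of roots) = c/a = 1/(1.332) = 0.750751, so |z| = sqrt(0.750751) = 0.8665 for both roots.
Moduli of all roots: 0.8665, 0.8665.
All moduli strictly greater than 1? No.
Verdict: Not invertible.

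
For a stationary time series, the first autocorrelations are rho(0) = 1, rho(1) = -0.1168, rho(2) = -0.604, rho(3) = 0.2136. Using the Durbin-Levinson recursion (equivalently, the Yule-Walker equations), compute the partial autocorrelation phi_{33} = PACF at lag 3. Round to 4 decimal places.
\phi_{33} = 0.0429

The PACF at lag k is phi_{kk}, the last component of the solution
to the Yule-Walker system G_k phi = r_k where
  (G_k)_{ij} = rho(|i - j|), (r_k)_i = rho(i), i,j = 1..k.
Equivalently, Durbin-Levinson gives phi_{kk} iteratively:
  phi_{11} = rho(1)
  phi_{kk} = [rho(k) - sum_{j=1..k-1} phi_{k-1,j} rho(k-j)]
            / [1 - sum_{j=1..k-1} phi_{k-1,j} rho(j)],
  phi_{k,j} = phi_{k-1,j} - phi_{kk} phi_{k-1,k-j},  j = 1..k-1.
Step k = 1:
  phi_11 = rho(1) = -0.1168.
Step k = 2:
  phi_22 = [rho(2) - phi_11 rho(1)] / [1 - phi_11 rho(1)] = [-0.604 - (-0.1168)(-0.1168)] / [1 - (-0.1168)(-0.1168)]
         = -0.61764224 / 0.98635776 = -0.626185.
  Update: phi_21 = phi_11 - phi_22 phi_11 = -0.1168 - (-0.626185)(-0.1168) = -0.189938.
Step k = 3:
  phi_33 = [rho(3) - phi_21 rho(2) - phi_22 rho(1)] / [1 - phi_21 rho(1) - phi_22 rho(2)]
    numerator   = 0.2136 - (-0.189938)(-0.604) - (-0.626185)(-0.1168) = 0.02573883
    denominator = 1 - (-0.189938)(-0.1168) - (-0.626185)(-0.604) = 0.59959958
  phi_33 = 0.02573883 / 0.59959958 = 0.0429.
Therefore phi_{33} = 0.0429.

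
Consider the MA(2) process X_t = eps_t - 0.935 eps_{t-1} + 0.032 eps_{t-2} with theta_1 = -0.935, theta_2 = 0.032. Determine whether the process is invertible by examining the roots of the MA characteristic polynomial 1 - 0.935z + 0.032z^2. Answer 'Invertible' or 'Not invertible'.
\text{Invertible}

The MA(q) characteristic polynomial is P(z) = 1 - 0.935z + 0.032z^2.
Invertibility requires all roots to lie outside the unit circle, i.e. |z| > 1 for every root.
Set 1 + (-0.935) z + (0.032) z^2 = 0, i.e. a z^2 + b z + c = 0 with a = 0.032, b = -0.935, c = 1.
Discriminant D = b^2 - 4ac = (-0.935)^2 - 4*(0.032)*1 = 0.874225 - (0.128) = 0.746225.
D >= 0, so the roots are real: z = (-b +/- sqrt(D)) / (2a) = (0.935 +/- 0.863843) / (0.064).
  z_1 = (0.935 + 0.863843) / (0.064) = 28.1069,   |z_1| = 28.1069.
  z_2 = (0.935 - 0.863843) / (0.064) = 1.1118,   |z_2| = 1.1118.
Moduli of all roots: 28.1069, 1.1118.
All moduli strictly greater than 1? Yes.
Verdict: Invertible.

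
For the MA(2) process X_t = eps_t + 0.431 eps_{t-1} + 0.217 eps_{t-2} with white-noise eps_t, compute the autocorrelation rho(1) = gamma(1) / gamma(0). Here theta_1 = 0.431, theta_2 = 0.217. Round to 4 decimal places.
\rho(1) = 0.4255

For an MA(q) process with theta_0 = 1, the autocovariance is
  gamma(k) = sigma^2 * sum_{i=0..q-k} theta_i * theta_{i+k},
and rho(k) = gamma(k) / gamma(0). Sigma^2 cancels.
  numerator   = (1)*(0.431) + (0.431)*(0.217) = 0.524527.
  denominator = (1)^2 + (0.431)^2 + (0.217)^2 = 1.23285.
  rho(1) = 0.524527 / 1.23285 = 0.4255.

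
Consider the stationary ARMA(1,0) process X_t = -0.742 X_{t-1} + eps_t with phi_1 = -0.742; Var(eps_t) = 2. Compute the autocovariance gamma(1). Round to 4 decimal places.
\gamma(1) = -3.3019

Multiply the model equation by X_{t-k} and take expectations. With theta_0 = psi_0 = 1 and psi_j the MA(infinity) weights, this gives
  gamma(k) - sum_i phi_i gamma(k-i) = c_k,
  c_k = sigma^2 * sum_{j=k..q} theta_j psi_{j-k}   (c_k = 0 for k > q),
using gamma(-m) = gamma(m).
Pure AR (q = 0): c_0 = sigma^2 = 2, c_k = 0 for k >= 1.
Equations for k = 0 and k = 1 (AR order 1):
  gamma(0) = phi_1 gamma(1) + c_0
  gamma(1) = phi_1 gamma(0) + c_1
Substituting the second into the first: gamma(0) (1 - phi_1^2) = c_0 + phi_1 c_1, so
  gamma(0) = c_0 / (1 - phi_1^2) = 2 / (1 - (-0.742)^2) = 2 / 0.449436 = 4.450022.
  gamma(1) = phi_1 gamma(0) = (-0.742)(4.450022) = -3.301916.
Therefore gamma(1) = -3.3019 (to 4 decimal places).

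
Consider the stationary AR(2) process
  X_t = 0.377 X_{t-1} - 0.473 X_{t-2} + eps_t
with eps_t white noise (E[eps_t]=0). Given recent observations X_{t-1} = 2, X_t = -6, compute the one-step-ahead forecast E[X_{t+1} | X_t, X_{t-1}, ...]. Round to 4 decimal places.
E[X_{t+1} \mid \mathcal F_t] = -3.2080

For an AR(p) model X_t = c + sum_i phi_i X_{t-i} + eps_t, the
one-step-ahead conditional mean is
  E[X_{t+1} | X_t, ...] = c + sum_i phi_i X_{t+1-i}.
Substitute known values:
  E[X_{t+1} | ...] = (0.377) * (-6) + (-0.473) * (2)
                   = -3.2080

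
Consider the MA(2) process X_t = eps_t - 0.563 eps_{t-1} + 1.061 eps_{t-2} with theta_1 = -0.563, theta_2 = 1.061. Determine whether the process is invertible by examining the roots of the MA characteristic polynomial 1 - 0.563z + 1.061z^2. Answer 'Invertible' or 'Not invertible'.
\text{Not invertible}

The MA(q) characteristic polynomial is P(z) = 1 - 0.563z + 1.061z^2.
Invertibility requires all roots to lie outside the unit circle, i.e. |z| > 1 for every root.
Set 1 + (-0.563) z + (1.061) z^2 = 0, i.e. a z^2 + b z + c = 0 with a = 1.061, b = -0.563, c = 1.
Discriminant D = b^2 - 4ac = (-0.563)^2 - 4*(1.061)*1 = 0.316969 - (4.244) = -3.927031.
D < 0, so the roots are the complex-conjugate pair z = (-b +/- i sqrt(-D)) / (2a) = 0.2653 +/- 0.9339i.
For a conjugate pair |z|^2 = z * conj(z) = (product of roots) = c/a = 1/(1.061) = 0.942507, so |z| = sqrt(0.942507) = 0.9708 for both roots.
Moduli of all roots: 0.9708, 0.9708.
All moduli strictly greater than 1? No.
Verdict: Not invertible.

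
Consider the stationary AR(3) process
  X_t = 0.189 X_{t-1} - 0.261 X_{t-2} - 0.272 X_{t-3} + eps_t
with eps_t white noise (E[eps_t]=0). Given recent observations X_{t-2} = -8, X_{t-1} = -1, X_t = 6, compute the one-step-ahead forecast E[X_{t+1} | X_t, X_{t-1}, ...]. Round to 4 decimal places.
E[X_{t+1} \mid \mathcal F_t] = 3.5710

For an AR(p) model X_t = c + sum_i phi_i X_{t-i} + eps_t, the
one-step-ahead conditional mean is
  E[X_{t+1} | X_t, ...] = c + sum_i phi_i X_{t+1-i}.
Substitute known values:
  E[X_{t+1} | ...] = (0.189) * (6) + (-0.261) * (-1) + (-0.272) * (-8)
                   = 3.5710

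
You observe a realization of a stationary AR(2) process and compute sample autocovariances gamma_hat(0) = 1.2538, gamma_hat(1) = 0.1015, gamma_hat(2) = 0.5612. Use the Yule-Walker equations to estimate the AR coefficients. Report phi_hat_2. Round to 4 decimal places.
\hat\phi_{2} = 0.4440

The Yule-Walker equations for an AR(p) process read, in matrix form,
  Gamma_p phi = r_p,   with   (Gamma_p)_{ij} = gamma(|i - j|),
                       (r_p)_i = gamma(i),   i,j = 1..p.
Substitute the sample gammas (Toeplitz matrix and right-hand side of size 2):
  Gamma_p = [[1.2538, 0.1015], [0.1015, 1.2538]]
  r_p     = [0.1015, 0.5612]
Written out:
  1.2538 phi_1 + 0.1015 phi_2 = 0.1015
  0.1015 phi_1 + 1.2538 phi_2 = 0.5612
Solve by Cramer's rule:
  det = gamma(0)^2 - gamma(1)^2 = (1.2538)^2 - (0.1015)^2 = 1.57201444 - 0.01030225 = 1.56171219
  phi_hat_1 = [gamma(1) gamma(0) - gamma(1) gamma(2)] / det = [(0.1015)(1.2538) - (0.1015)(0.5612)] / 1.56171219 = 0.0702989 / 1.56171219 = 0.045
  phi_hat_2 = [gamma(0) gamma(2) - gamma(1)^2] / det = [(1.2538)(0.5612) - (0.1015)^2] / 1.56171219 = 0.69333031 / 1.56171219 = 0.444
So phi_hat = [0.0450, 0.4440].
Therefore phi_hat_2 = 0.4440.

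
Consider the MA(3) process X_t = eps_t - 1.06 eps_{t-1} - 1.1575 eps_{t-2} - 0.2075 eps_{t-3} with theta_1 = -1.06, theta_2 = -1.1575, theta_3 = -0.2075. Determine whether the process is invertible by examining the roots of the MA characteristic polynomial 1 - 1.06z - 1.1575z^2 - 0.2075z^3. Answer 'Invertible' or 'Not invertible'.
\text{Not invertible}

The MA(q) characteristic polynomial is P(z) = 1 - 1.06z - 1.1575z^2 - 0.2075z^3.
Invertibility requires all roots to lie outside the unit circle, i.e. |z| > 1 for every root.
Degree 3: look for a simple real root z0 first, then factor out (1 - z/z0) and solve the remaining quadratic.
Testing z0 = -4: P(-4) = 1 + (-1.06)(-4) + (-1.1575)(-4)^2 + (-0.2075)(-4)^3
  = 1 + (4.24) + (-18.52) + (13.28) = 0.  So z_0 = -4 is a root, |z_0| = 4.
Divide out the factor (1 + 0.25 z) = (1 - z/z0) (since 1/z0 = -0.25):
  P(z) = (1 + 0.25 z)(1 + (-1.31) z + (-0.83) z^2)
  [check: z-coef -1.31 - (-0.25) = -1.06; z^2-coef -0.83 - (-0.25)(-1.31) = -1.1575; z^3-coef -(-0.25)(-0.83) = -0.2075.]
Remaining roots from the quadratic factor 1 + (-1.31) z + (-0.83) z^2:
  Set 1 + (-1.31) z + (-0.83) z^2 = 0, i.e. a z^2 + b z + c = 0 with a = -0.83, b = -1.31, c = 1.
  Discriminant D = b^2 - 4ac = (-1.31)^2 - 4*(-0.83)*1 = 1.7161 - (-3.32) = 5.0361.
  D >= 0, so the roots are real: z = (-b +/- sqrt(D)) / (2a) = (1.31 +/- 2.244126) / (-1.66).
    z_1 = (1.31 + 2.244126) / (-1.66) = -2.141,   |z_1| = 2.141.
    z_2 = (1.31 - 2.244126) / (-1.66) = 0.5627,   |z_2| = 0.5627.
Moduli of all roots: 4.0000, 2.1410, 0.5627.
All moduli strictly greater than 1? No.
Verdict: Not invertible.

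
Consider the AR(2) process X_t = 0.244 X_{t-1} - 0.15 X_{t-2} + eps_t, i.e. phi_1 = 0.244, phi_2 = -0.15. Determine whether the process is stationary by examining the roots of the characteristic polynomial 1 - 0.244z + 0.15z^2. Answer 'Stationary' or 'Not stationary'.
\text{Stationary}

The AR(p) characteristic polynomial is P(z) = 1 - 0.244z + 0.15z^2.
Stationarity requires all roots to lie outside the unit circle, i.e. |z| > 1 for every root.
Set 1 + (-0.244) z + (0.15) z^2 = 0, i.e. a z^2 + b z + c = 0 with a = 0.15, b = -0.244, c = 1.
Discriminant D = b^2 - 4ac = (-0.244)^2 - 4*(0.15)*1 = 0.059536 - (0.6) = -0.540464.
D < 0, so the roots are the complex-conjugate pair z = (-b +/- i sqrt(-D)) / (2a) = 0.8133 +/- 2.4505i.
For a conjugate pair |z|^2 = z * conj(z) = (product of roots) = c/a = 1/(0.15) = 6.666667, so |z| = sqrt(6.666667) = 2.582 for both roots.
Moduli of all roots: 2.5820, 2.5820.
All moduli strictly greater than 1? Yes.
Verdict: Stationary.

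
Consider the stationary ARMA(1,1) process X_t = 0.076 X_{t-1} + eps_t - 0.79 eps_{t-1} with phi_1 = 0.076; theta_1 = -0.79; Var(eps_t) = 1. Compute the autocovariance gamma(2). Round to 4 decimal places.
\gamma(2) = -0.0513

Multiply the model equation by X_{t-k} and take expectations. With theta_0 = psi_0 = 1 and psi_j the MA(infinity) weights, this gives
  gamma(k) - sum_i phi_i gamma(k-i) = c_k,
  c_k = sigma^2 * sum_{j=k..q} theta_j psi_{j-k}   (c_k = 0 for k > q),
using gamma(-m) = gamma(m).
psi-weights needed (psi_j = theta_j + sum_i phi_i psi_{j-i}):
  psi_1 = theta_1 + phi_1 = -0.79 + (0.076) = -0.714
Right-hand sides:
  c_0 = sigma^2 (1 + theta_1 psi_1) = 1 * (1 + (-0.79)(-0.714)) = 1 * 1.56406 = 1.56406
  c_1 = sigma^2 theta_1 = 1 * (-0.79) = -0.79
  c_2 = 0
Equations for k = 0 and k = 1 (AR order 1):
  gamma(0) = phi_1 gamma(1) + c_0
  gamma(1) = phi_1 gamma(0) + c_1
Substituting the second into the first: gamma(0) (1 - phi_1^2) = c_0 + phi_1 c_1, so
  gamma(0) = (c_0 + phi_1 c_1) / (1 - phi_1^2) = (1.56406 + (0.076)(-0.79)) / (1 - (0.076)^2) = 1.50402 / 0.994224 = 1.512758.
  gamma(1) = phi_1 gamma(0) + c_1 = (0.076)(1.512758) + (-0.79) = -0.67503.
For k = 2 (> q): gamma(2) = phi_1 gamma(1) = (0.076)(-0.67503) = -0.051302.
Therefore gamma(2) = -0.0513 (to 4 decimal places).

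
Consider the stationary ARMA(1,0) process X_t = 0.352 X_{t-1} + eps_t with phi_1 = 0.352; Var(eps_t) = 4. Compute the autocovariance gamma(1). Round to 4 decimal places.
\gamma(1) = 1.6071

Multiply the model equation by X_{t-k} and take expectations. With theta_0 = psi_0 = 1 and psi_j the MA(infinity) weights, this gives
  gamma(k) - sum_i phi_i gamma(k-i) = c_k,
  c_k = sigma^2 * sum_{j=k..q} theta_j psi_{j-k}   (c_k = 0 for k > q),
using gamma(-m) = gamma(m).
Pure AR (q = 0): c_0 = sigma^2 = 4, c_k = 0 for k >= 1.
Equations for k = 0 and k = 1 (AR order 1):
  gamma(0) = phi_1 gamma(1) + c_0
  gamma(1) = phi_1 gamma(0) + c_1
Substituting the second into the first: gamma(0) (1 - phi_1^2) = c_0 + phi_1 c_1, so
  gamma(0) = c_0 / (1 - phi_1^2) = 4 / (1 - (0.352)^2) = 4 / 0.876096 = 4.56571.
  gamma(1) = phi_1 gamma(0) = (0.352)(4.56571) = 1.60713.
Therefore gamma(1) = 1.6071 (to 4 decimal places).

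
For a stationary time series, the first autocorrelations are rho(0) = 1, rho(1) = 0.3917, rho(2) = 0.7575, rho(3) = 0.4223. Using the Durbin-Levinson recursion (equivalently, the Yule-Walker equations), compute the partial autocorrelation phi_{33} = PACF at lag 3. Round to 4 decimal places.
\phi_{33} = 0.1391

The PACF at lag k is phi_{kk}, the last component of the solution
to the Yule-Walker system G_k phi = r_k where
  (G_k)_{ij} = rho(|i - j|), (r_k)_i = rho(i), i,j = 1..k.
Equivalently, Durbin-Levinson gives phi_{kk} iteratively:
  phi_{11} = rho(1)
  phi_{kk} = [rho(k) - sum_{j=1..k-1} phi_{k-1,j} rho(k-j)]
            / [1 - sum_{j=1..k-1} phi_{k-1,j} rho(j)],
  phi_{k,j} = phi_{k-1,j} - phi_{kk} phi_{k-1,k-j},  j = 1..k-1.
Step k = 1:
  phi_11 = rho(1) = 0.3917.
Step k = 2:
  phi_22 = [rho(2) - phi_11 rho(1)] / [1 - phi_11 rho(1)] = [0.7575 - (0.3917)(0.3917)] / [1 - (0.3917)(0.3917)]
         = 0.60407111 / 0.84657111 = 0.71355.
  Update: phi_21 = phi_11 - phi_22 phi_11 = 0.3917 - (0.71355)(0.3917) = 0.112202.
Step k = 3:
  phi_33 = [rho(3) - phi_21 rho(2) - phi_22 rho(1)] / [1 - phi_21 rho(1) - phi_22 rho(2)]
    numerator   = 0.4223 - (0.112202)(0.7575) - (0.71355)(0.3917) = 0.05780906
    denominator = 1 - (0.112202)(0.3917) - (0.71355)(0.7575) = 0.41553596
  phi_33 = 0.05780906 / 0.41553596 = 0.1391.
Therefore phi_{33} = 0.1391.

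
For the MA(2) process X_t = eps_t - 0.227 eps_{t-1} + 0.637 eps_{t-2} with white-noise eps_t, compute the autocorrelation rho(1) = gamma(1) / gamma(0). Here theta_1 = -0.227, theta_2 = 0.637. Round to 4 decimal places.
\rho(1) = -0.2550

For an MA(q) process with theta_0 = 1, the autocovariance is
  gamma(k) = sigma^2 * sum_{i=0..q-k} theta_i * theta_{i+k},
and rho(k) = gamma(k) / gamma(0). Sigma^2 cancels.
  numerator   = (1)*(-0.227) + (-0.227)*(0.637) = -0.371599.
  denominator = (1)^2 + (-0.227)^2 + (0.637)^2 = 1.457298.
  rho(1) = -0.371599 / 1.457298 = -0.2550.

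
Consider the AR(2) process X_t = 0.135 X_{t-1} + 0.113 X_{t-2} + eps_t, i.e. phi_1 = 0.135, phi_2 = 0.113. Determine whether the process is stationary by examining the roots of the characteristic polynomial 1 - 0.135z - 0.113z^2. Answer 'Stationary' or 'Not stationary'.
\text{Stationary}

The AR(p) characteristic polynomial is P(z) = 1 - 0.135z - 0.113z^2.
Stationarity requires all roots to lie outside the unit circle, i.e. |z| > 1 for every root.
Set 1 + (-0.135) z + (-0.113) z^2 = 0, i.e. a z^2 + b z + c = 0 with a = -0.113, b = -0.135, c = 1.
Discriminant D = b^2 - 4ac = (-0.135)^2 - 4*(-0.113)*1 = 0.018225 - (-0.452) = 0.470225.
D >= 0, so the roots are real: z = (-b +/- sqrt(D)) / (2a) = (0.135 +/- 0.68573) / (-0.226).
  z_1 = (0.135 + 0.68573) / (-0.226) = -3.6315,   |z_1| = 3.6315.
  z_2 = (0.135 - 0.68573) / (-0.226) = 2.4369,   |z_2| = 2.4369.
Moduli of all roots: 3.6315, 2.4369.
All moduli strictly greater than 1? Yes.
Verdict: Stationary.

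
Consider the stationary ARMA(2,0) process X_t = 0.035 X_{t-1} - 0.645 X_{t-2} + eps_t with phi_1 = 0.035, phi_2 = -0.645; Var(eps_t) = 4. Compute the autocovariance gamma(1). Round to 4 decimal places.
\gamma(1) = 0.1458

Multiply the model equation by X_{t-k} and take expectations. With theta_0 = psi_0 = 1 and psi_j the MA(infinity) weights, this gives
  gamma(k) - sum_i phi_i gamma(k-i) = c_k,
  c_k = sigma^2 * sum_{j=k..q} theta_j psi_{j-k}   (c_k = 0 for k > q),
using gamma(-m) = gamma(m).
Pure AR (q = 0): c_0 = sigma^2 = 4, c_k = 0 for k >= 1.
Equations for k = 0, 1, 2 (AR order 2, c_2 = 0):
  (E0) gamma(0) = phi_1 gamma(1) + phi_2 gamma(2) + c_0
  (E1) gamma(1) = phi_1 gamma(0) + phi_2 gamma(1) + c_1
  (E2) gamma(2) = phi_1 gamma(1) + phi_2 gamma(0)
From (E1): gamma(1) = A gamma(0) + B with
  A = phi_1 / (1 - phi_2) = 0.035 / 1.645 = 0.021277,   B = c_1 / (1 - phi_2) = 0 / 1.645 = 0.
Insert (E2) into (E0): gamma(0) (1 - phi_2^2) = phi_1 (1 + phi_2) gamma(1) + c_0.
  phi_1 (1 + phi_2) = (0.035)(0.355) = 0.012425,   1 - phi_2^2 = 0.583975.
Replace gamma(1) by A gamma(0) + B and collect gamma(0):
  gamma(0) [0.583975 - (0.012425)(0.021277)] = c_0 = 4
  gamma(0) * 0.583711 = 4
  gamma(0) = 4 / 0.583711 = 6.85271.
  gamma(1) = A gamma(0) = (0.021277)(6.85271) = 0.145802.
Therefore gamma(1) = 0.1458 (to 4 decimal places).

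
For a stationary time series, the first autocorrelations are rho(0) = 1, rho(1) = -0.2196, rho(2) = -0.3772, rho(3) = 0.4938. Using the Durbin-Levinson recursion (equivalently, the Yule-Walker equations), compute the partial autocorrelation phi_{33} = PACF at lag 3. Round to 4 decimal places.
\phi_{33} = 0.3621

The PACF at lag k is phi_{kk}, the last component of the solution
to the Yule-Walker system G_k phi = r_k where
  (G_k)_{ij} = rho(|i - j|), (r_k)_i = rho(i), i,j = 1..k.
Equivalently, Durbin-Levinson gives phi_{kk} iteratively:
  phi_{11} = rho(1)
  phi_{kk} = [rho(k) - sum_{j=1..k-1} phi_{k-1,j} rho(k-j)]
            / [1 - sum_{j=1..k-1} phi_{k-1,j} rho(j)],
  phi_{k,j} = phi_{k-1,j} - phi_{kk} phi_{k-1,k-j},  j = 1..k-1.
Step k = 1:
  phi_11 = rho(1) = -0.2196.
Step k = 2:
  phi_22 = [rho(2) - phi_11 rho(1)] / [1 - phi_11 rho(1)] = [-0.3772 - (-0.2196)(-0.2196)] / [1 - (-0.2196)(-0.2196)]
         = -0.42542416 / 0.95177584 = -0.446979.
  Update: phi_21 = phi_11 - phi_22 phi_11 = -0.2196 - (-0.446979)(-0.2196) = -0.317757.
Step k = 3:
  phi_33 = [rho(3) - phi_21 rho(2) - phi_22 rho(1)] / [1 - phi_21 rho(1) - phi_22 rho(2)]
    numerator   = 0.4938 - (-0.317757)(-0.3772) - (-0.446979)(-0.2196) = 0.27578552
    denominator = 1 - (-0.317757)(-0.2196) - (-0.446979)(-0.3772) = 0.76162002
  phi_33 = 0.27578552 / 0.76162002 = 0.3621.
Therefore phi_{33} = 0.3621.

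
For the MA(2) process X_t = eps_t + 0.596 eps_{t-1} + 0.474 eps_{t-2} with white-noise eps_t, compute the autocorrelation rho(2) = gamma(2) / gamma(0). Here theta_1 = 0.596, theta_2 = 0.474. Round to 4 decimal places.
\rho(2) = 0.3000

For an MA(q) process with theta_0 = 1, the autocovariance is
  gamma(k) = sigma^2 * sum_{i=0..q-k} theta_i * theta_{i+k},
and rho(k) = gamma(k) / gamma(0). Sigma^2 cancels.
  numerator   = (1)*(0.474) = 0.474.
  denominator = (1)^2 + (0.596)^2 + (0.474)^2 = 1.579892.
  rho(2) = 0.474 / 1.579892 = 0.3000.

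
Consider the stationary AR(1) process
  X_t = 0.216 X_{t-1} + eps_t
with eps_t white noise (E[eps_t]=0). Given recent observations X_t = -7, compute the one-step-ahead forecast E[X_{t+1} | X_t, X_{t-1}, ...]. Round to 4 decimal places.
E[X_{t+1} \mid \mathcal F_t] = -1.5120

For an AR(p) model X_t = c + sum_i phi_i X_{t-i} + eps_t, the
one-step-ahead conditional mean is
  E[X_{t+1} | X_t, ...] = c + sum_i phi_i X_{t+1-i}.
Substitute known values:
  E[X_{t+1} | ...] = (0.216) * (-7)
                   = -1.5120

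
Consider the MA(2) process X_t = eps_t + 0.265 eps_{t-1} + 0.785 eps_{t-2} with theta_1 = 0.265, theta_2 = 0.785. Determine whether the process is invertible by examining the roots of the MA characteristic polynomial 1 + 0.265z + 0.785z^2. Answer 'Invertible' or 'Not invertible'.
\text{Invertible}

The MA(q) characteristic polynomial is P(z) = 1 + 0.265z + 0.785z^2.
Invertibility requires all roots to lie outside the unit circle, i.e. |z| > 1 for every root.
Set 1 + (0.265) z + (0.785) z^2 = 0, i.e. a z^2 + b z + c = 0 with a = 0.785, b = 0.265, c = 1.
Discriminant D = b^2 - 4ac = (0.265)^2 - 4*(0.785)*1 = 0.070225 - (3.14) = -3.069775.
D < 0, so the roots are the complex-conjugate pair z = (-b +/- i sqrt(-D)) / (2a) = -0.1688 +/- 1.116i.
For a conjugate pair |z|^2 = z * conj(z) = (product of roots) = c/a = 1/(0.785) = 1.273885, so |z| = sqrt(1.273885) = 1.1287 for both roots.
Moduli of all roots: 1.1287, 1.1287.
All moduli strictly greater than 1? Yes.
Verdict: Invertible.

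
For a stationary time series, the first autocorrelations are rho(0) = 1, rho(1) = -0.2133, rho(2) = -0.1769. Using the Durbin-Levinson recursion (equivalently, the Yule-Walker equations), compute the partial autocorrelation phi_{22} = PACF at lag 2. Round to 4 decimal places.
\phi_{22} = -0.2330

The PACF at lag k is phi_{kk}, the last component of the solution
to the Yule-Walker system G_k phi = r_k where
  (G_k)_{ij} = rho(|i - j|), (r_k)_i = rho(i), i,j = 1..k.
Equivalently, Durbin-Levinson gives phi_{kk} iteratively:
  phi_{11} = rho(1)
  phi_{kk} = [rho(k) - sum_{j=1..k-1} phi_{k-1,j} rho(k-j)]
            / [1 - sum_{j=1..k-1} phi_{k-1,j} rho(j)],
  phi_{k,j} = phi_{k-1,j} - phi_{kk} phi_{k-1,k-j},  j = 1..k-1.
Step k = 1:
  phi_11 = rho(1) = -0.2133.
Step k = 2:
  phi_22 = [rho(2) - phi_11 rho(1)] / [1 - phi_11 rho(1)] = [-0.1769 - (-0.2133)(-0.2133)] / [1 - (-0.2133)(-0.2133)]
         = -0.22239689 / 0.95450311 = -0.233.
Therefore phi_{22} = -0.2330.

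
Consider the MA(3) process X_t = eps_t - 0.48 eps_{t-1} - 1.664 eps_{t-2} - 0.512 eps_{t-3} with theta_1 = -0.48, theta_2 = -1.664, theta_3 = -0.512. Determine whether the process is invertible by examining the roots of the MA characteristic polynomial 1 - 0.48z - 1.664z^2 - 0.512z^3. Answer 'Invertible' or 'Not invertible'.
\text{Not invertible}

The MA(q) characteristic polynomial is P(z) = 1 - 0.48z - 1.664z^2 - 0.512z^3.
Invertibility requires all roots to lie outside the unit circle, i.e. |z| > 1 for every root.
Degree 3: look for a simple real root z0 first, then factor out (1 - z/z0) and solve the remaining quadratic.
Testing z0 = -1.25: P(-1.25) = 1 + (-0.48)(-1.25) + (-1.664)(-1.25)^2 + (-0.512)(-1.25)^3
  = 1 + (0.6) + (-2.6) + (1) = 0.  So z_0 = -1.25 is a root, |z_0| = 1.25.
Divide out the factor (1 + 0.8 z) = (1 - z/z0) (since 1/z0 = -0.8):
  P(z) = (1 + 0.8 z)(1 + (-1.28) z + (-0.64) z^2)
  [check: z-coef -1.28 - (-0.8) = -0.48; z^2-coef -0.64 - (-0.8)(-1.28) = -1.664; z^3-coef -(-0.8)(-0.64) = -0.512.]
Remaining roots from the quadratic factor 1 + (-1.28) z + (-0.64) z^2:
  Set 1 + (-1.28) z + (-0.64) z^2 = 0, i.e. a z^2 + b z + c = 0 with a = -0.64, b = -1.28, c = 1.
  Discriminant D = b^2 - 4ac = (-1.28)^2 - 4*(-0.64)*1 = 1.6384 - (-2.56) = 4.1984.
  D >= 0, so the roots are real: z = (-b +/- sqrt(D)) / (2a) = (1.28 +/- 2.049) / (-1.28).
    z_1 = (1.28 + 2.049) / (-1.28) = -2.6008,   |z_1| = 2.6008.
    z_2 = (1.28 - 2.049) / (-1.28) = 0.6008,   |z_2| = 0.6008.
Moduli of all roots: 1.2500, 2.6008, 0.6008.
All moduli strictly greater than 1? No.
Verdict: Not invertible.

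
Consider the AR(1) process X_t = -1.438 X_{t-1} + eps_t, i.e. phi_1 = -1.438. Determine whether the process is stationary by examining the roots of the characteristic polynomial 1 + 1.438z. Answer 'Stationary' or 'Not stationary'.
\text{Not stationary}

The AR(p) characteristic polynomial is P(z) = 1 + 1.438z.
Stationarity requires all roots to lie outside the unit circle, i.e. |z| > 1 for every root.
This is linear in z: 1 + (1.438) z = 0  =>  z = -1/(1.438) = -0.69541,  |z| = 0.69541.
Moduli of all roots: 0.6954.
All moduli strictly greater than 1? No.
Verdict: Not stationary.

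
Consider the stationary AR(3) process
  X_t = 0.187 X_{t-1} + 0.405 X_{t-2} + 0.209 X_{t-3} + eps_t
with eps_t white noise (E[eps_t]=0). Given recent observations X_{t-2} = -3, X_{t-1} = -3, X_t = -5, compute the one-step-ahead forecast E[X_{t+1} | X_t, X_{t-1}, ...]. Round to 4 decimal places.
E[X_{t+1} \mid \mathcal F_t] = -2.7770

For an AR(p) model X_t = c + sum_i phi_i X_{t-i} + eps_t, the
one-step-ahead conditional mean is
  E[X_{t+1} | X_t, ...] = c + sum_i phi_i X_{t+1-i}.
Substitute known values:
  E[X_{t+1} | ...] = (0.187) * (-5) + (0.405) * (-3) + (0.209) * (-3)
                   = -2.7770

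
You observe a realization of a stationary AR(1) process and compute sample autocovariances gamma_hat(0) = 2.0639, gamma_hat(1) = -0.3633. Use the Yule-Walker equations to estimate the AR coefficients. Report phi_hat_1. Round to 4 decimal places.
\hat\phi_{1} = -0.1760

The Yule-Walker equations for an AR(p) process read, in matrix form,
  Gamma_p phi = r_p,   with   (Gamma_p)_{ij} = gamma(|i - j|),
                       (r_p)_i = gamma(i),   i,j = 1..p.
Substitute the sample gammas (Toeplitz matrix and right-hand side of size 1):
  Gamma_p = [[2.0639]]
  r_p     = [-0.3633]
With p = 1 this is the single equation gamma(0) phi_1 = gamma(1):
  phi_hat_1 = gamma(1) / gamma(0) = -0.3633 / 2.0639 = -0.1760.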